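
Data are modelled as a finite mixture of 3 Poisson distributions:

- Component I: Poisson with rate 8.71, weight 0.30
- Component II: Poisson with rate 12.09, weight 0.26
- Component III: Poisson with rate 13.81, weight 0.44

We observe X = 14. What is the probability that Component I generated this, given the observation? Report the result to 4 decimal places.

The responsibility of component k is w_k f_k(x) divided by Σ_j w_j f_j(x).
Evaluate each component's likelihood at the observed value:
  f_I = 0.0273616
  f_II = 0.0918205
  f_III = 0.105851
Weight by the priors:
  w_I·f_I = 0.30 × 0.0273616 = 0.00820847
  w_II·f_II = 0.26 × 0.0918205 = 0.0238733
  w_III·f_III = 0.44 × 0.105851 = 0.0465746
Sum: 0.00820847 + 0.0238733 + 0.0465746 = 0.0786564
P(Component I | 14) ≈ 0.1044

0.1044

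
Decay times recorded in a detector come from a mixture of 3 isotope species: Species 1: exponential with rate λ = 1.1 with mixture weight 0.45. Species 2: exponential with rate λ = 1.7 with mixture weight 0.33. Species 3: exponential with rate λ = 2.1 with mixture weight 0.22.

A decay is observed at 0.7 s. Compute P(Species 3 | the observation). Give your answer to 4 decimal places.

0.2099

The responsibility of component k is π_k f_k(x) divided by Σ_j π_j f_j(x).
Component likelihoods at x = 0.7 s:
  L_1 = 1.1·e^(−1.1·0.7) = 1.1·e^(−0.7700) = 0.509314
  L_2 = 1.7·e^(−1.7·0.7) = 1.7·e^(−1.1900) = 0.517176
  L_3 = 2.1·e^(−2.1·0.7) = 2.1·e^(−1.4700) = 0.482844
Prior × likelihood for each component:
  π_1·L_1 = 0.45 × 0.509314 = 0.229191
  π_2·L_2 = 0.33 × 0.517176 = 0.170668
  π_3·L_3 = 0.22 × 0.482844 = 0.106226
Evidence: 0.229191 + 0.170668 + 0.106226 = 0.506085
P(Species 3 | the observation) = 0.106226 / 0.506085 ≈ 0.2099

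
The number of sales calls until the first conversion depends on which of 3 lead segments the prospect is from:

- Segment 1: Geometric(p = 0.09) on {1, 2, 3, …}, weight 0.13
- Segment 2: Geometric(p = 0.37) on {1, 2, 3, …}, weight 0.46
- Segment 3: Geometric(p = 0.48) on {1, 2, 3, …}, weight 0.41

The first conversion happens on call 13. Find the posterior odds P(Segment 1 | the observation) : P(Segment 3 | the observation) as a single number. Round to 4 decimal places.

49.0476

Only the two components matter; the odds are (π_i f_i(x)) / (π_j f_j(x)).
Component likelihoods at x = 13:
  f_1 = 0.09·(1−0.09)^12 = 0.09·0.322475 = 0.0290228
  f_2 = 0.37·(1−0.37)^12 = 0.37·0.00390919 = 0.0014464
  f_3 = 0.48·(1−0.48)^12 = 0.48·0.000390877 = 0.000187621
0.00377296 / 7.69246e-05 ≈ 49.0476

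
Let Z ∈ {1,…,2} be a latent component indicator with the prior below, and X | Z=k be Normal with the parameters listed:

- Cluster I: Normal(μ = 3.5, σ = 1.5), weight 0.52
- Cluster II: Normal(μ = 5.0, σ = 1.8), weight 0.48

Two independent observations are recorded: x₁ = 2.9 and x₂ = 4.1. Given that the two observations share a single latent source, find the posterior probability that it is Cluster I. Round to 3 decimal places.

0.748

P(component k | x) = π_k·f_k(x) / marginal(x), where marginal(x) = Σ_j π_j·f_j(x).
Since both observations come from the same component, the likelihood for component k is f_k(x₁)·f_k(x₂).
  f_I = [0.245513] × [0.245513] = 0.0602768
  f_II = [0.112221] × [0.195592] = 0.0219496
Weight by the priors:
  π_I·f_I = 0.52 × 0.0602768 = 0.031344
  π_II·f_II = 0.48 × 0.0219496 = 0.0105358
Normaliser: 0.031344 + 0.0105358 = 0.0418798
So the posterior for Cluster I is 0.031344 / 0.0418798 ≈ 0.748.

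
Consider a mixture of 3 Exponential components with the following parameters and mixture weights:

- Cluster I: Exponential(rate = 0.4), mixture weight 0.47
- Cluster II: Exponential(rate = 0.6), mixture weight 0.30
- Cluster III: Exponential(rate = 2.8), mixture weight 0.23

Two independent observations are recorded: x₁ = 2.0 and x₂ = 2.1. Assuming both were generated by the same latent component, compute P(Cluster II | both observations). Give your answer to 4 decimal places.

The responsibility of component k is π_k f_k(x) divided by Σ_j π_j f_j(x).
Since both observations come from the same component, the likelihood for component k is f_k(x₁)·f_k(x₂).
  f_I = [0.4·e^(−0.4·2.0) = 0.4·e^(−0.8000) = 0.179732] × [0.172684] = 0.0310368
  f_II = [0.6·e^(−0.6·2.0) = 0.6·e^(−1.2000) = 0.180717] × [0.170192] = 0.0307566
  f_III = [2.8·e^(−2.8·2.0) = 2.8·e^(−5.6000) = 0.010354] × [0.0078254] = 8.10243e-05
Prior × likelihood for each component:
  π_I·f_I = 0.47 × 0.0310368 = 0.0145873
  π_II·f_II = 0.30 × 0.0307566 = 0.00922697
  π_III·f_III = 0.23 × 8.10243e-05 = 1.86356e-05
Normaliser: 0.0145873 + 0.00922697 + 1.86356e-05 = 0.0238329
So the posterior for Cluster II is 0.00922697 / 0.0238329 ≈ 0.3872.

0.3872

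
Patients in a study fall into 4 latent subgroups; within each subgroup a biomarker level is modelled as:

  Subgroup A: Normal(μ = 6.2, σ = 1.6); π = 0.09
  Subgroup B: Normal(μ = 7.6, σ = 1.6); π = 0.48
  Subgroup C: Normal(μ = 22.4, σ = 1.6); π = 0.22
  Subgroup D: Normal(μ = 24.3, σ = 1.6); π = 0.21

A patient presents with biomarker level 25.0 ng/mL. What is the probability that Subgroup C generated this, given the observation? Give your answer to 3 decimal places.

By Bayes' theorem, P(k | x) = π_k f_k(x) / Σ_j π_j f_j(x).
Component likelihoods at x = 25.0 ng/mL:
  L_A = 2.61155e-31
  L_B = 5.1968e-27
  L_C = 0.0665864
  L_D = 0.226583
Prior × likelihood for each component:
  π_A·L_A = 0.09 × 2.61155e-31 = 2.3504e-32
  π_B·L_B = 0.48 × 5.1968e-27 = 2.49446e-27
  π_C·L_C = 0.22 × 0.0665864 = 0.014649
  π_D·L_D = 0.21 × 0.226583 = 0.0475824
Normaliser: 2.3504e-32 + 2.49446e-27 + 0.014649 + 0.0475824 = 0.0622314
So the posterior for Subgroup C is 0.014649 / 0.0622314 ≈ 0.235.

0.235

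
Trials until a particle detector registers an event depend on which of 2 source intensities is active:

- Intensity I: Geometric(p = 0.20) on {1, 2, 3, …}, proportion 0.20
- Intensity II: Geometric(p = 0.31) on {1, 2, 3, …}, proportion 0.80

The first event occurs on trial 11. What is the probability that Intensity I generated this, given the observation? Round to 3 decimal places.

0.415

The responsibility of component k is P(Z=k) f_k(x) divided by Σ_j P(Z=j) f_j(x).
Geometric probabilities:
  L_I = 0.20·(1−0.20)^10 = 0.20·0.107374 = 0.0214748
  L_II = 0.31·(1−0.31)^10 = 0.31·0.0244619 = 0.0075832
Prior × likelihood for each component:
  P(Z=I)·L_I = 0.20 × 0.0214748 = 0.00429497
  P(Z=II)·L_II = 0.80 × 0.0075832 = 0.00606656
Marginal: 0.00429497 + 0.00606656 = 0.0103615
P(Intensity I | data) = 0.00429497 / 0.0103615 ≈ 0.415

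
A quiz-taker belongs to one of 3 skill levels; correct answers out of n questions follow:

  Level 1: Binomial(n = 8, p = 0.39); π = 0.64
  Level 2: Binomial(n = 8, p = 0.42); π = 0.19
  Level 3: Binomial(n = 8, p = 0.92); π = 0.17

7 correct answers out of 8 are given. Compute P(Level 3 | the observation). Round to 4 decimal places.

Posterior ∝ prior × likelihood, so P(k | x) ∝ w_k f_k(x); normalise over all components.
Component likelihoods at x = 7 correct answers out of 8:
  p_1 = C(8,7)·0.39^7·0.61^1 = 8·0.00137231·0.61 = 0.00669687
  p_2 = C(8,7)·0.42^7·0.58^1 = 8·0.00230539·0.58 = 0.010697
  p_3 = C(8,7)·0.92^7·0.08^1 = 8·0.557847·0.08 = 0.357022
Weight by the priors:
  w_1·p_1 = 0.64 × 0.00669687 = 0.004286
  w_2·p_2 = 0.19 × 0.010697 = 0.00203243
  w_3·p_3 = 0.17 × 0.357022 = 0.0606937
Sum: 0.004286 + 0.00203243 + 0.0606937 = 0.0670121
Responsibility of Level 3: 0.0606937 / 0.0670121 ≈ 0.9057

0.9057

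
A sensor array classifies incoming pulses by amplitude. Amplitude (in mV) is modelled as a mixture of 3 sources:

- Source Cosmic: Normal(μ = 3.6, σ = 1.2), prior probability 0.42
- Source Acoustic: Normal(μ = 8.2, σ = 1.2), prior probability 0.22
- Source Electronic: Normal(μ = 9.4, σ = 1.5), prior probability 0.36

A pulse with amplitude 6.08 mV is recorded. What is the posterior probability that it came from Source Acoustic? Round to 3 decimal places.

0.383

By Bayes' theorem, P(k | x) = w_k f_k(x) / Σ_j w_j f_j(x).
Component likelihoods at x = 6.08 mV:
  f_Cosmic = (1/(1.2·√(2π)))·exp(−(6.08−3.6)²/(2·1.2²)) = 0.332452·exp(-2.13556) = 0.0392888
  f_Acoustic = (1/(1.2·√(2π)))·exp(−(6.08−8.2)²/(2·1.2²)) = 0.332452·exp(-1.56056) = 0.0698213
  f_Electronic = (1/(1.5·√(2π)))·exp(−(6.08−9.4)²/(2·1.5²)) = 0.265962·exp(-2.44942) = 0.022964
Unnormalised posteriors:
  w_Cosmic·f_Cosmic = 0.42 × 0.0392888 = 0.0165013
  w_Acoustic·f_Acoustic = 0.22 × 0.0698213 = 0.0153607
  w_Electronic·f_Electronic = 0.36 × 0.022964 = 0.00826705
Evidence: 0.0165013 + 0.0153607 + 0.00826705 = 0.040129
Responsibility of Source Acoustic: 0.0153607 / 0.040129 ≈ 0.383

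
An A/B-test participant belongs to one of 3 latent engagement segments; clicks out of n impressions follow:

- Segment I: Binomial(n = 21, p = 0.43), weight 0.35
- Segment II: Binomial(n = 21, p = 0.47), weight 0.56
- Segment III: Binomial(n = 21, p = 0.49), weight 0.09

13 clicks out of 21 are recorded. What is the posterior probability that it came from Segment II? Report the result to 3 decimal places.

0.643

By Bayes' theorem, P(k | x) = P(Z=k) f_k(x) / Σ_j P(Z=j) f_j(x).
Component likelihoods at x = 13 clicks out of 21:
  f_I = 0.0389612
  f_II = 0.0691866
  f_III = 0.0874286
Prior × likelihood for each component:
  P(Z=I)·f_I = 0.35 × 0.0389612 = 0.0136364
  P(Z=II)·f_II = 0.56 × 0.0691866 = 0.0387445
  P(Z=III)·f_III = 0.09 × 0.0874286 = 0.00786857
Sum: 0.0136364 + 0.0387445 + 0.00786857 = 0.0602495
P(Segment II | x) ≈ 0.643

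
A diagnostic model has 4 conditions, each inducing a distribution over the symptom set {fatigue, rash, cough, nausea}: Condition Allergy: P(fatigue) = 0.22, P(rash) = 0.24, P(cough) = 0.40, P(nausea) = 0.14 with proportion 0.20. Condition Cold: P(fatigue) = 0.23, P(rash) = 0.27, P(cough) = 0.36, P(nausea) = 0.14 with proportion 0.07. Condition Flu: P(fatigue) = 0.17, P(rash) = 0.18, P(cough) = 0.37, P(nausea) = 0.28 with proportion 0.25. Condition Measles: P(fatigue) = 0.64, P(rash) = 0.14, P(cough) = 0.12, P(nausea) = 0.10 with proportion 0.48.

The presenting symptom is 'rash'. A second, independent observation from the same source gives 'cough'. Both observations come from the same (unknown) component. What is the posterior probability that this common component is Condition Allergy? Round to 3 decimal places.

0.379

By Bayes' theorem, P(k | x) = P(Z=k) f_k(x) / Σ_j P(Z=j) f_j(x).
Since both observations come from the same component, the likelihood for component k is f_k(x₁)·f_k(x₂).
  L_Allergy = [P(rash | comp) = 0.24] × [0.4] = 0.096
  L_Cold = [P(rash | comp) = 0.27] × [0.36] = 0.0972
  L_Flu = [P(rash | comp) = 0.18] × [0.37] = 0.0666
  L_Measles = [P(rash | comp) = 0.14] × [0.12] = 0.0168
Unnormalised posteriors:
  P(Z=Allergy)·L_Allergy = 0.20 × 0.096 = 0.0192
  P(Z=Cold)·L_Cold = 0.07 × 0.0972 = 0.006804
  P(Z=Flu)·L_Flu = 0.25 × 0.0666 = 0.01665
  P(Z=Measles)·L_Measles = 0.48 × 0.0168 = 0.008064
Sum: 0.0192 + 0.006804 + 0.01665 + 0.008064 = 0.050718
Responsibility of Condition Allergy: 0.0192 / 0.050718 ≈ 0.379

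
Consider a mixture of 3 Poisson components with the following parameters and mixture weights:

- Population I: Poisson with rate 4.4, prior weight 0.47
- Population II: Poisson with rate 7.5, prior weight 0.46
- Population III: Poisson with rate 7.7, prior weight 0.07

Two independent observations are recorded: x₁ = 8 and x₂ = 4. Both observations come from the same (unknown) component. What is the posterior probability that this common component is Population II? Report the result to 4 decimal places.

0.5059

Posterior ∝ prior × likelihood, so P(k | x) ∝ π_k f_k(x); normalise over all components.
Since both observations come from the same component, the likelihood for component k is f_k(x₁)·f_k(x₂).
  L_I = [0.0427765] × [0.191736] = 0.0082018
  L_II = [0.137329] × [0.0729164] = 0.0100135
  L_III = [0.138783] × [0.0663261] = 0.00920496
Unnormalised posteriors:
  π_I·L_I = 0.47 × 0.0082018 = 0.00385484
  π_II·L_II = 0.46 × 0.0100135 = 0.00460621
  π_III·L_III = 0.07 × 0.00920496 = 0.000644347
Marginal: 0.00385484 + 0.00460621 + 0.000644347 = 0.0091054
P(Population II | data) ≈ 0.5059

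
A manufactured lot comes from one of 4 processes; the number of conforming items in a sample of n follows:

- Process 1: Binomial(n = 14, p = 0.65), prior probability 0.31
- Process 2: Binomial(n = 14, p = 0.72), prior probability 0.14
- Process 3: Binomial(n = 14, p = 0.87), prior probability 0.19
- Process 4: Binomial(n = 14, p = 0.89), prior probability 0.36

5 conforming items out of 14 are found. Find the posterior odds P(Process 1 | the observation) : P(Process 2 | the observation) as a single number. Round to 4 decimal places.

The posterior odds equal the prior odds times the likelihood ratio: (P(Z=i)/P(Z=j))·(f_i(x)/f_j(x)).
Evaluate each component's likelihood at the observed value:
  f_1 = C(14,5)·0.65^5·0.35^9 = 2002·0.116029·7.88156e-05 = 0.0183081
  f_2 = C(14,5)·0.72^5·0.28^9 = 2002·0.193492·1.05785e-05 = 0.00409778
  f_3 = C(14,5)·0.87^5·0.13^9 = 2002·0.498421·1.06045e-08 = 1.05816e-05
  f_4 = C(14,5)·0.89^5·0.11^9 = 2002·0.558406·2.35795e-09 = 2.63602e-06
0.00567551 / 0.000573689 ≈ 9.8930

9.8930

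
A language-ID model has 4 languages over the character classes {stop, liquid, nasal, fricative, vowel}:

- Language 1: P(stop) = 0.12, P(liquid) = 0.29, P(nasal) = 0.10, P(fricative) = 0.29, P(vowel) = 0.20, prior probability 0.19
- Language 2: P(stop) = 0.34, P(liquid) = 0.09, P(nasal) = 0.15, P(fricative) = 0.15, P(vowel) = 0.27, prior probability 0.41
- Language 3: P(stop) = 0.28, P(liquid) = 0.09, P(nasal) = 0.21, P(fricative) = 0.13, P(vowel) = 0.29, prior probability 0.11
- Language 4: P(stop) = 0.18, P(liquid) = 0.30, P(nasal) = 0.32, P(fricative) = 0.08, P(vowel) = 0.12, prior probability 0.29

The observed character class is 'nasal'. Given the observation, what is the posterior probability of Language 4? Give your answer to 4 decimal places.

0.4725

Posterior ∝ prior × likelihood, so P(k | x) ∝ P(Z=k) f_k(x); normalise over all components.
Component likelihoods at x = 'nasal':
  f_1 = P(nasal | comp) = 0.10
  f_2 = P(nasal | comp) = 0.15
  f_3 = P(nasal | comp) = 0.21
  f_4 = P(nasal | comp) = 0.32
Weight by the priors:
  P(Z=1)·f_1 = 0.19 × 0.1 = 0.019
  P(Z=2)·f_2 = 0.41 × 0.15 = 0.0615
  P(Z=3)·f_3 = 0.11 × 0.21 = 0.0231
  P(Z=4)·f_4 = 0.29 × 0.32 = 0.0928
Normaliser: 0.019 + 0.0615 + 0.0231 + 0.0928 = 0.1964
So the posterior for Language 4 is 0.0928 / 0.1964 ≈ 0.4725.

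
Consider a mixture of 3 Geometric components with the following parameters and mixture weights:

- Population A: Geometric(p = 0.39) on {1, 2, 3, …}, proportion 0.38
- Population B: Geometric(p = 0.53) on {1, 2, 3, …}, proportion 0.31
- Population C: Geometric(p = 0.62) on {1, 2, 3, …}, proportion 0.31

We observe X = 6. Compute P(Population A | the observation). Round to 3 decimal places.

0.703

The responsibility of component k is π_k f_k(x) divided by Σ_j π_j f_j(x).
Evaluate each component's likelihood at the observed value:
  L_A = 0.0329393
  L_B = 0.0121553
  L_C = 0.00491258
Unnormalised posteriors:
  π_A·L_A = 0.38 × 0.0329393 = 0.0125169
  π_B·L_B = 0.31 × 0.0121553 = 0.00376814
  π_C·L_C = 0.31 × 0.00491258 = 0.0015229
Evidence: 0.0125169 + 0.00376814 + 0.0015229 = 0.017808
Responsibility of Population A: 0.0125169 / 0.017808 ≈ 0.703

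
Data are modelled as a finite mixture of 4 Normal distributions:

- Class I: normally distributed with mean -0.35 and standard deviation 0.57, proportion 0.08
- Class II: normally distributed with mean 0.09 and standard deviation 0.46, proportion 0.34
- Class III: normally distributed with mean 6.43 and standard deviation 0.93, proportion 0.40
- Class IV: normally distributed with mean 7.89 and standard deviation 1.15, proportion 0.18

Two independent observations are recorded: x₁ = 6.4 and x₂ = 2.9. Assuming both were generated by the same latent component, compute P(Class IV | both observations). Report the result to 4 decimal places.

0.0138

By Bayes' theorem, P(k | x) = P(Z=k) f_k(x) / Σ_j P(Z=j) f_j(x).
Since both observations come from the same component, the likelihood for component k is f_k(x₁)·f_k(x₂).
  p_I = [2.47339e-31] × [6.10348e-08] = 1.50963e-38
  p_II = [1.19742e-41] × [6.83991e-09] = 8.19023e-50
  p_III = [0.428747] × [0.000319091] = 0.000136809
  p_IV = [0.149859] × [2.82978e-05] = 4.24069e-06
Unnormalised posteriors:
  P(Z=I)·p_I = 0.08 × 1.50963e-38 = 1.2077e-39
  P(Z=II)·p_II = 0.34 × 8.19023e-50 = 2.78468e-50
  P(Z=III)·p_III = 0.40 × 0.000136809 = 5.47238e-05
  P(Z=IV)·p_IV = 0.18 × 4.24069e-06 = 7.63324e-07
Evidence: 1.2077e-39 + 2.78468e-50 + 5.47238e-05 + 7.63324e-07 = 5.54871e-05
P(Class IV | data) = 7.63324e-07 / 5.54871e-05 ≈ 0.0138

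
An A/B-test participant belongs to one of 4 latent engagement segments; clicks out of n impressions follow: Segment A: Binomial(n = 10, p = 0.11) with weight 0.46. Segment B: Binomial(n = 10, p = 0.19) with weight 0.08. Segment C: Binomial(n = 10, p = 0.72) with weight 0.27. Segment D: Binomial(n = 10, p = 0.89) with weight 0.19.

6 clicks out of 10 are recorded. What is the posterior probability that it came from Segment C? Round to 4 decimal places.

0.9354

By Bayes' theorem, P(k | x) = π_k f_k(x) / Σ_j π_j f_j(x).
Binomial probabilities:
  p_A = 0.000233419
  p_B = 0.00425286
  p_C = 0.179823
  p_D = 0.0152802
Multiply by the mixture weights:
  π_A·p_A = 0.46 × 0.000233419 = 0.000107373
  π_B·p_B = 0.08 × 0.00425286 = 0.000340229
  π_C·p_C = 0.27 × 0.179823 = 0.0485523
  π_D·p_D = 0.19 × 0.0152802 = 0.00290324
Evidence: 0.000107373 + 0.000340229 + 0.0485523 + 0.00290324 = 0.0519032
So the posterior for Segment C is 0.0485523 / 0.0519032 ≈ 0.9354.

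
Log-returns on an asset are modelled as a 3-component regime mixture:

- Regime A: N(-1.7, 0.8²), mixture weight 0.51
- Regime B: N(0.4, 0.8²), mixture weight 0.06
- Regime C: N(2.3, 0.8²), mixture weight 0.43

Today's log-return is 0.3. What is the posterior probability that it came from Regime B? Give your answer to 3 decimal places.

Posterior ∝ prior × likelihood, so P(k | x) ∝ w_k f_k(x); normalise over all components.
Evaluate each component's likelihood at the observed value:
  p_A = (1/(0.8·√(2π)))·exp(−(0.3−-1.7)²/(2·0.8²)) = 0.498678·exp(-3.12500) = 0.0219104
  p_B = (1/(0.8·√(2π)))·exp(−(0.3−0.4)²/(2·0.8²)) = 0.498678·exp(-0.00781) = 0.494797
  p_C = (1/(0.8·√(2π)))·exp(−(0.3−2.3)²/(2·0.8²)) = 0.498678·exp(-3.12500) = 0.0219104
Unnormalised posteriors:
  w_A·p_A = 0.51 × 0.0219104 = 0.0111743
  w_B·p_B = 0.06 × 0.494797 = 0.0296878
  w_C·p_C = 0.43 × 0.0219104 = 0.00942146
Evidence: 0.0111743 + 0.0296878 + 0.00942146 = 0.0502836
P(Regime B | the observation) ≈ 0.590

0.590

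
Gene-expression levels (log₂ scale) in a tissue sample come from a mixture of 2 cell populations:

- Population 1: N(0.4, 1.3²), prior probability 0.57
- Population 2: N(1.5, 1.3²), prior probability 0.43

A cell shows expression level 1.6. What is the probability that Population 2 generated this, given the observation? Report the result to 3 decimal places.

0.535

The responsibility of component k is P(Z=k) f_k(x) divided by Σ_j P(Z=j) f_j(x).
Evaluate each component's likelihood at the observed value:
  p_1 = 0.20042
  p_2 = 0.305972
Weight by the priors:
  P(Z=1)·p_1 = 0.57 × 0.20042 = 0.11424
  P(Z=2)·p_2 = 0.43 × 0.305972 = 0.131568
Sum: 0.11424 + 0.131568 = 0.245808
P(Population 2 | x) ≈ 0.535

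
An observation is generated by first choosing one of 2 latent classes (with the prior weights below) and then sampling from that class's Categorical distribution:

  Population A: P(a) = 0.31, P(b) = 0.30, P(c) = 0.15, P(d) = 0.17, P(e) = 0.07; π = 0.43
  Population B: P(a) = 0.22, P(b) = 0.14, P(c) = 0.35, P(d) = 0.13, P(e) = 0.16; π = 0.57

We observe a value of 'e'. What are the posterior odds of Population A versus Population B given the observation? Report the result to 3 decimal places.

0.330

The posterior odds equal the prior odds times the likelihood ratio: (π_i/π_j)·(f_i(x)/f_j(x)).
Component likelihoods at x = 'e':
  p_A = P(e | comp) = 0.07
  p_B = P(e | comp) = 0.16
Odds = (0.43/0.57) × (0.07/0.16) = 0.754386 × 0.4375 ≈ 0.330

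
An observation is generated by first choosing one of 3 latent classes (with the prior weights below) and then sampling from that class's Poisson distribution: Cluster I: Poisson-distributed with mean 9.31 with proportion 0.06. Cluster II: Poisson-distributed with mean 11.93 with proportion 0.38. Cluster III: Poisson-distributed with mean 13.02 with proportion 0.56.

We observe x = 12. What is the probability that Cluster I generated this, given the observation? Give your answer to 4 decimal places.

0.0438

The responsibility of component k is w_k f_k(x) divided by Σ_j w_j f_j(x).
Evaluate each component's likelihood at the observed value:
  f_I = e^(−9.31)·9.31^12/12! = 0.0801268
  f_II = e^(−11.93)·11.93^12/12! = 0.114344
  f_III = e^(−13.02)·13.02^12/12! = 0.109769
Unnormalised posteriors:
  w_I·f_I = 0.06 × 0.0801268 = 0.00480761
  w_II·f_II = 0.38 × 0.114344 = 0.0434509
  w_III·f_III = 0.56 × 0.109769 = 0.0614708
Marginal: 0.00480761 + 0.0434509 + 0.0614708 = 0.109729
So the posterior for Cluster I is 0.00480761 / 0.109729 ≈ 0.0438.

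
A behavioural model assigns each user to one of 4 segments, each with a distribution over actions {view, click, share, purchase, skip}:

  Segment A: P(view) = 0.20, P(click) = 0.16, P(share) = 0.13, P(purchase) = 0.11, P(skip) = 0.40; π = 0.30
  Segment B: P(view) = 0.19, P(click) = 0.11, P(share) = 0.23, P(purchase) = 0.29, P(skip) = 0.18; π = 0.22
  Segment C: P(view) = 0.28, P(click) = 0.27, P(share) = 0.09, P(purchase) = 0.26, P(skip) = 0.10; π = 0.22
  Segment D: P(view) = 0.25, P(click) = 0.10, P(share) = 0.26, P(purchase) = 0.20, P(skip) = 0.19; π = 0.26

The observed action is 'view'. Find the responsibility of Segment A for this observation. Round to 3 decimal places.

0.263

The responsibility of component k is π_k f_k(x) divided by Σ_j π_j f_j(x).
Evaluate each component's likelihood at the observed value:
  f_A = 0.2
  f_B = 0.19
  f_C = 0.28
  f_D = 0.25
Prior × likelihood for each component:
  π_A·f_A = 0.30 × 0.2 = 0.06
  π_B·f_B = 0.22 × 0.19 = 0.0418
  π_C·f_C = 0.22 × 0.28 = 0.0616
  π_D·f_D = 0.26 × 0.25 = 0.065
Sum: 0.06 + 0.0418 + 0.0616 + 0.065 = 0.2284
Responsibility of Segment A: 0.06 / 0.2284 ≈ 0.263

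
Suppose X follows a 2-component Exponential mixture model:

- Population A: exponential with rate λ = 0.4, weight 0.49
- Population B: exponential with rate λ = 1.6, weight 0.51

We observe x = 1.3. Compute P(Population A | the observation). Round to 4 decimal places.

P(component k | x) = P(Z=k)·f_k(x) / marginal(x), where marginal(x) = Σ_j P(Z=j)·f_j(x).
Evaluate each component's likelihood at the observed value:
  L_A = 0.4·e^(−0.4·1.3) = 0.4·e^(−0.5200) = 0.237808
  L_B = 1.6·e^(−1.6·1.3) = 1.6·e^(−2.0800) = 0.199888
Multiply by the mixture weights:
  P(Z=A)·L_A = 0.49 × 0.237808 = 0.116526
  P(Z=B)·L_B = 0.51 × 0.199888 = 0.101943
Evidence: 0.116526 + 0.101943 = 0.218469
Responsibility of Population A: 0.116526 / 0.218469 ≈ 0.5334

0.5334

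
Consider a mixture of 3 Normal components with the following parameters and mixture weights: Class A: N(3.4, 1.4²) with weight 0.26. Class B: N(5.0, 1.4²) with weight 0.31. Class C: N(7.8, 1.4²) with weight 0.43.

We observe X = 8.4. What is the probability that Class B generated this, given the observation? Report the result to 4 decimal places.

P(component k | x) = w_k·f_k(x) / marginal(x), where marginal(x) = Σ_j w_j·f_j(x).
Component likelihoods at x = 8.4:
  f_A = (1/(1.4·√(2π)))·exp(−(8.4−3.4)²/(2·1.4²)) = 0.284959·exp(-6.37755) = 0.000484225
  f_B = (1/(1.4·√(2π)))·exp(−(8.4−5.0)²/(2·1.4²)) = 0.284959·exp(-2.94898) = 0.0149299
  f_C = (1/(1.4·√(2π)))·exp(−(8.4−7.8)²/(2·1.4²)) = 0.284959·exp(-0.09184) = 0.259955
Unnormalised posteriors:
  w_A·f_A = 0.26 × 0.000484225 = 0.000125898
  w_B·f_B = 0.31 × 0.0149299 = 0.00462826
  w_C·f_C = 0.43 × 0.259955 = 0.111781
Normaliser: 0.000125898 + 0.00462826 + 0.111781 = 0.116535
Responsibility of Class B: 0.00462826 / 0.116535 ≈ 0.0397

0.0397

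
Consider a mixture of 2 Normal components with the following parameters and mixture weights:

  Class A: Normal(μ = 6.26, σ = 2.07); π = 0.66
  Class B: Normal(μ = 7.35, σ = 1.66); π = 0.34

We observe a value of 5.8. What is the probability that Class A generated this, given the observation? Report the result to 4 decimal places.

Apply Bayes' rule: the posterior for each component is proportional to its prior times its likelihood at x.
Normal densities:
  L_A = (1/(2.07·√(2π)))·exp(−(5.8−6.26)²/(2·2.07²)) = 0.192726·exp(-0.02469) = 0.188025
  L_B = (1/(1.66·√(2π)))·exp(−(5.8−7.35)²/(2·1.66²)) = 0.240327·exp(-0.43593) = 0.15541
Multiply by the mixture weights:
  π_A·L_A = 0.66 × 0.188025 = 0.124097
  π_B·L_B = 0.34 × 0.15541 = 0.0528395
Evidence: 0.124097 + 0.0528395 = 0.176936
P(Class A | x) ≈ 0.7014

0.7014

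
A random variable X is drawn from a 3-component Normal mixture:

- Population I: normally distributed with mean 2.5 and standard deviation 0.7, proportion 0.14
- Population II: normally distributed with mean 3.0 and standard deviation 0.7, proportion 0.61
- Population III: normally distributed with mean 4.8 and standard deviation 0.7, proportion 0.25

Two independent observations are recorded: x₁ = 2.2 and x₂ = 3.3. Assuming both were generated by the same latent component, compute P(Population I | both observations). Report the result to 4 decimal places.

0.1867

The responsibility of component k is P(Z=k) f_k(x) divided by Σ_j P(Z=j) f_j(x).
Since both observations come from the same component, the likelihood for component k is f_k(x₁)·f_k(x₂).
  L_I = [0.51991] × [0.296614] = 0.154212
  L_II = [0.296614] × [0.51991] = 0.154212
  L_III = [0.000575528] × [0.057373] = 3.30197e-05
Weight by the priors:
  P(Z=I)·L_I = 0.14 × 0.154212 = 0.0215897
  P(Z=II)·L_II = 0.61 × 0.154212 = 0.0940695
  P(Z=III)·L_III = 0.25 × 3.30197e-05 = 8.25494e-06
Evidence: 0.0215897 + 0.0940695 + 8.25494e-06 = 0.115667
So the posterior for Population I is 0.0215897 / 0.115667 ≈ 0.1867.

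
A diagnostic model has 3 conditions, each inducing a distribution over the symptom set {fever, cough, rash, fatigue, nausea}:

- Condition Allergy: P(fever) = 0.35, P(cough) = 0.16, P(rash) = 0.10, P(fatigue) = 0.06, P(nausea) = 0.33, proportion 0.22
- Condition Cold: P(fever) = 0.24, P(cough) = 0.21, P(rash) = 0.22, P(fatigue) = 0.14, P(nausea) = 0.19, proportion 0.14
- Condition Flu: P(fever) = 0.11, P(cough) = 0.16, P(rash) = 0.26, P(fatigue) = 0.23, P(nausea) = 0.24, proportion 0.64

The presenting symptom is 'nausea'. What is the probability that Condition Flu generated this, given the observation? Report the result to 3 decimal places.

0.608

The responsibility of component k is π_k f_k(x) divided by Σ_j π_j f_j(x).
Component likelihoods at x = 'nausea':
  f_Allergy = 0.33
  f_Cold = 0.19
  f_Flu = 0.24
Prior × likelihood for each component:
  π_Allergy·f_Allergy = 0.22 × 0.33 = 0.0726
  π_Cold·f_Cold = 0.14 × 0.19 = 0.0266
  π_Flu·f_Flu = 0.64 × 0.24 = 0.1536
Normaliser: 0.0726 + 0.0266 + 0.1536 = 0.2528
Responsibility of Condition Flu: 0.1536 / 0.2528 ≈ 0.608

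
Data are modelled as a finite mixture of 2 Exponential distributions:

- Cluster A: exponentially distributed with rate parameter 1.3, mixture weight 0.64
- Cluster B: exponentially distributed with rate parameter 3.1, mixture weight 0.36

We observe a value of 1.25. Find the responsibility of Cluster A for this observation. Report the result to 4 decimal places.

0.8761

By Bayes' theorem, P(k | x) = π_k f_k(x) / Σ_j π_j f_j(x).
Component likelihoods at x = 1.25:
  p_A = 0.255985
  p_B = 0.0643384
Multiply by the mixture weights:
  π_A·p_A = 0.64 × 0.255985 = 0.163831
  π_B·p_B = 0.36 × 0.0643384 = 0.0231618
Evidence: 0.163831 + 0.0231618 = 0.186992
P(Cluster A | data) = 0.163831 / 0.186992 ≈ 0.8761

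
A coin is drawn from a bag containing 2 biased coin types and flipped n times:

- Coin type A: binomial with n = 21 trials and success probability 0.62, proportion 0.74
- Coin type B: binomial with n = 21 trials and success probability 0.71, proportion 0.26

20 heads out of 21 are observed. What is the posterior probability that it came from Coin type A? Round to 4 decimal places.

The responsibility of component k is P(Z=k) f_k(x) divided by Σ_j P(Z=j) f_j(x).
Evaluate each component's likelihood at the observed value:
  p_A = 0.00056213
  p_B = 0.00645334
Weight by the priors:
  P(Z=A)·p_A = 0.74 × 0.00056213 = 0.000415976
  P(Z=B)·p_B = 0.26 × 0.00645334 = 0.00167787
Marginal: 0.000415976 + 0.00167787 = 0.00209384
P(Coin type A | data) = 0.000415976 / 0.00209384 ≈ 0.1987

0.1987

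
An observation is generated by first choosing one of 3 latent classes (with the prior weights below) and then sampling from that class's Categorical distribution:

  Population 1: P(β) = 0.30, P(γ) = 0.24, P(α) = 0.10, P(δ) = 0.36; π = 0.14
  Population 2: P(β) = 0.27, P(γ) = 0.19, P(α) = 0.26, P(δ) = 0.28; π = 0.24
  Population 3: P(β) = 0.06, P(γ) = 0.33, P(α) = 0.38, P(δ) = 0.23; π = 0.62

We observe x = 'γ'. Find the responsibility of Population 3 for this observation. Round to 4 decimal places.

0.7209

Posterior ∝ prior × likelihood, so P(k | x) ∝ π_k f_k(x); normalise over all components.
Component likelihoods at x = 'γ':
  p_1 = P(γ | comp) = 0.24
  p_2 = P(γ | comp) = 0.19
  p_3 = P(γ | comp) = 0.33
Multiply by the mixture weights:
  π_1·p_1 = 0.14 × 0.24 = 0.0336
  π_2·p_2 = 0.24 × 0.19 = 0.0456
  π_3·p_3 = 0.62 × 0.33 = 0.2046
Normaliser: 0.0336 + 0.0456 + 0.2046 = 0.2838
Responsibility of Population 3: 0.2046 / 0.2838 ≈ 0.7209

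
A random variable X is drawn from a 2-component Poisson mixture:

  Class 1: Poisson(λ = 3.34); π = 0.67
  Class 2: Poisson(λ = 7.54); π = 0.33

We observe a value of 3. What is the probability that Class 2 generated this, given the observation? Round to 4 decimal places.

By Bayes' theorem, P(k | x) = P(Z=k) f_k(x) / Σ_j P(Z=j) f_j(x).
Poisson probabilities:
  L_1 = e^(−3.34)·3.34^3/3! = 0.220062
  L_2 = e^(−7.54)·7.54^3/3! = 0.0379649
Multiply by the mixture weights:
  P(Z=1)·L_1 = 0.67 × 0.220062 = 0.147441
  P(Z=2)·L_2 = 0.33 × 0.0379649 = 0.0125284
Denominator: 0.147441 + 0.0125284 = 0.15997
P(Class 2 | data) = 0.0125284 / 0.15997 ≈ 0.0783

0.0783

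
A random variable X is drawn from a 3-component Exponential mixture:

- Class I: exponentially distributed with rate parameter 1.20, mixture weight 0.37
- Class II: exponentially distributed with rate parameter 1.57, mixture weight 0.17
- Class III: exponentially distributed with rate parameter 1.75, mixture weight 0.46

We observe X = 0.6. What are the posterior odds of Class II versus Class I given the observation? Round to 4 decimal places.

Posterior odds = (w_i f_i(x)) / (w_j f_j(x)); the normalising sum cancels.
Evaluate each component's likelihood at the observed value:
  L_I = 0.584103
  L_II = 0.61206
  L_III = 0.612391
0.10405 / 0.216118 ≈ 0.4815

0.4815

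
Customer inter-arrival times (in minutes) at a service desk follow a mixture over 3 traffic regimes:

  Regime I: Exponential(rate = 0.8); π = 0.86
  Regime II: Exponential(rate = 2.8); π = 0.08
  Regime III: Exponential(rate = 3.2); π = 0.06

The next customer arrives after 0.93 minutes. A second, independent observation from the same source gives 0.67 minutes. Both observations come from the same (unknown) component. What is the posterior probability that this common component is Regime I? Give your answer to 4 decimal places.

0.9342

Apply Bayes' rule: the posterior for each component is proportional to its prior times its likelihood at x.
Since both observations come from the same component, the likelihood for component k is f_k(x₁)·f_k(x₂).
  f_I = [0.8·e^(−0.8·0.93) = 0.8·e^(−0.7440) = 0.380167] × [0.468067] = 0.177944
  f_II = [2.8·e^(−2.8·0.93) = 2.8·e^(−2.6040) = 0.207136] × [0.428965] = 0.088854
  f_III = [3.2·e^(−3.2·0.93) = 3.2·e^(−2.9760) = 0.163189] × [0.374993] = 0.0611945
Prior × likelihood for each component:
  P(Z=I)·f_I = 0.86 × 0.177944 = 0.153032
  P(Z=II)·f_II = 0.08 × 0.088854 = 0.00710832
  P(Z=III)·f_III = 0.06 × 0.0611945 = 0.00367167
Evidence: 0.153032 + 0.00710832 + 0.00367167 = 0.163812
Responsibility of Regime I: 0.153032 / 0.163812 ≈ 0.9342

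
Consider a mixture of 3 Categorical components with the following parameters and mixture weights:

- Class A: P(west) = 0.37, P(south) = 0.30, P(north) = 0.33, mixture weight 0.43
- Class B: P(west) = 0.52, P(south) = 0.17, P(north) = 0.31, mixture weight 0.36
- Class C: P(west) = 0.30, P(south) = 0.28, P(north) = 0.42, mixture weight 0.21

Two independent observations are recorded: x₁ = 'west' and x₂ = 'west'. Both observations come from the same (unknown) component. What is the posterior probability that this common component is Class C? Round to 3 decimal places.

By Bayes' theorem, P(k | x) = π_k f_k(x) / Σ_j π_j f_j(x).
Since both observations come from the same component, the likelihood for component k is f_k(x₁)·f_k(x₂).
  L_A = [P(west | comp) = 0.37] × [0.37] = 0.1369
  L_B = [P(west | comp) = 0.52] × [0.52] = 0.2704
  L_C = [P(west | comp) = 0.30] × [0.3] = 0.09
Weight by the priors:
  π_A·L_A = 0.43 × 0.1369 = 0.058867
  π_B·L_B = 0.36 × 0.2704 = 0.097344
  π_C·L_C = 0.21 × 0.09 = 0.0189
Denominator: 0.058867 + 0.097344 + 0.0189 = 0.175111
So the posterior for Class C is 0.0189 / 0.175111 ≈ 0.108.

0.108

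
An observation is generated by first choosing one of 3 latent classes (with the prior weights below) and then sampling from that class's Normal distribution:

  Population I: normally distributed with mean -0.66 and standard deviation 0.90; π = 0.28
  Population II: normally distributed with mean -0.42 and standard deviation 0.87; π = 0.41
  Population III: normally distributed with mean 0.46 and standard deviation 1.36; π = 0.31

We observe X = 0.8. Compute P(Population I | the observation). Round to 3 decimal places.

0.174

By Bayes' theorem, P(k | x) = π_k f_k(x) / Σ_j π_j f_j(x).
Component likelihoods at x = 0.8:
  f_I = 0.118911
  f_II = 0.171547
  f_III = 0.284315
Multiply by the mixture weights:
  π_I·f_I = 0.28 × 0.118911 = 0.0332951
  π_II·f_II = 0.41 × 0.171547 = 0.0703343
  π_III·f_III = 0.31 × 0.284315 = 0.0881376
Marginal: 0.0332951 + 0.0703343 + 0.0881376 = 0.191767
P(Population I | data) = 0.0332951 / 0.191767 ≈ 0.174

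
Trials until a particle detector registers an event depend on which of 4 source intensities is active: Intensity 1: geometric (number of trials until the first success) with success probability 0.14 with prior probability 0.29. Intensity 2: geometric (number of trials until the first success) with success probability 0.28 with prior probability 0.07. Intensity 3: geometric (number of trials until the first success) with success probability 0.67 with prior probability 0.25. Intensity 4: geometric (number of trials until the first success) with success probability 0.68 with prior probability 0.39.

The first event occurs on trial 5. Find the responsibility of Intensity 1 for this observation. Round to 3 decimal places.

P(component k | x) = π_k·f_k(x) / marginal(x), where marginal(x) = Σ_j π_j·f_j(x).
Evaluate each component's likelihood at the observed value:
  L_1 = 0.0765811
  L_2 = 0.0752468
  L_3 = 0.00794567
  L_4 = 0.00713032
Weight by the priors:
  π_1·L_1 = 0.29 × 0.0765811 = 0.0222085
  π_2·L_2 = 0.07 × 0.0752468 = 0.00526728
  π_3·L_3 = 0.25 × 0.00794567 = 0.00198642
  π_4·L_4 = 0.39 × 0.00713032 = 0.00278082
Marginal: 0.0222085 + 0.00526728 + 0.00198642 + 0.00278082 = 0.032243
Responsibility of Intensity 1: 0.0222085 / 0.032243 ≈ 0.689

0.689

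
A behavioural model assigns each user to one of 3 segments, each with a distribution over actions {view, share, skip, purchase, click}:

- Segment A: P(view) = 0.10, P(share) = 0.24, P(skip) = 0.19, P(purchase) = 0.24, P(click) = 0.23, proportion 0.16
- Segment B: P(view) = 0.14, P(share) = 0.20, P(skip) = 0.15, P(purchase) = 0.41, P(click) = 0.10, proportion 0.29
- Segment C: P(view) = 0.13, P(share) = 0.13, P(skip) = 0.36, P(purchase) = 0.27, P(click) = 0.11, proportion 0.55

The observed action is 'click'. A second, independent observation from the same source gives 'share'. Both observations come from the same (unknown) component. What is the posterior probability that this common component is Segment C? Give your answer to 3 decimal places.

By Bayes' theorem, P(k | x) = w_k f_k(x) / Σ_j w_j f_j(x).
Since both observations come from the same component, the likelihood for component k is f_k(x₁)·f_k(x₂).
  L_A = [0.23] × [0.24] = 0.0552
  L_B = [0.1] × [0.2] = 0.02
  L_C = [0.11] × [0.13] = 0.0143
Multiply by the mixture weights:
  w_A·L_A = 0.16 × 0.0552 = 0.008832
  w_B·L_B = 0.29 × 0.02 = 0.0058
  w_C·L_C = 0.55 × 0.0143 = 0.007865
Sum: 0.008832 + 0.0058 + 0.007865 = 0.022497
So the posterior for Segment C is 0.007865 / 0.022497 ≈ 0.350.

0.350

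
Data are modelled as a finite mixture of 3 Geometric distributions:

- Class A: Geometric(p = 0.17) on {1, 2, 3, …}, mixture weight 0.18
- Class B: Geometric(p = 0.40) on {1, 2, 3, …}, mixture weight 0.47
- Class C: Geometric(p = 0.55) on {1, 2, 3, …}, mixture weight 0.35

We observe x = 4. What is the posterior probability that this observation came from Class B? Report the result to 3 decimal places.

0.537

Apply Bayes' rule: the posterior for each component is proportional to its prior times its likelihood at x.
Geometric probabilities:
  L_A = 0.17·(1−0.17)^3 = 0.17·0.571787 = 0.0972038
  L_B = 0.40·(1−0.40)^3 = 0.40·0.216 = 0.0864
  L_C = 0.55·(1−0.55)^3 = 0.55·0.091125 = 0.0501187
Multiply by the mixture weights:
  w_A·L_A = 0.18 × 0.0972038 = 0.0174967
  w_B·L_B = 0.47 × 0.0864 = 0.040608
  w_C·L_C = 0.35 × 0.0501187 = 0.0175416
Marginal: 0.0174967 + 0.040608 + 0.0175416 = 0.0756462
So the posterior for Class B is 0.040608 / 0.0756462 ≈ 0.537.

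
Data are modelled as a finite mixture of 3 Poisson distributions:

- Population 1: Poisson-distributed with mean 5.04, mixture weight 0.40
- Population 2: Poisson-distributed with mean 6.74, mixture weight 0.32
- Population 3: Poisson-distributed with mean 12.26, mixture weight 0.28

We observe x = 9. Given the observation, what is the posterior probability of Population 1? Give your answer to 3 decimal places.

By Bayes' theorem, P(k | x) = π_k f_k(x) / Σ_j π_j f_j(x).
Evaluate each component's likelihood at the observed value:
  L_1 = e^(−5.04)·5.04^9/9! = 0.0374341
  L_2 = e^(−6.74)·6.74^9/9! = 0.0935473
  L_3 = e^(−12.26)·12.26^9/9! = 0.081696
Prior × likelihood for each component:
  π_1·L_1 = 0.40 × 0.0374341 = 0.0149736
  π_2·L_2 = 0.32 × 0.0935473 = 0.0299351
  π_3·L_3 = 0.28 × 0.081696 = 0.0228749
Denominator: 0.0149736 + 0.0299351 + 0.0228749 = 0.0677837
P(Population 1 | 9) ≈ 0.221

0.221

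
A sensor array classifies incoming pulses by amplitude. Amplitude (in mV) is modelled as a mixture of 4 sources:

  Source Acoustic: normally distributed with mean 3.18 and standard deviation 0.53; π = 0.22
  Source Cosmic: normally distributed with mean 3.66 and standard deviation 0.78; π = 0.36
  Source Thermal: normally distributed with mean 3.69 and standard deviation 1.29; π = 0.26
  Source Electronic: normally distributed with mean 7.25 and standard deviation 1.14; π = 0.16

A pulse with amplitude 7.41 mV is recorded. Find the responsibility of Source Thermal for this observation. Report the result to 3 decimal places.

0.022

By Bayes' theorem, P(k | x) = π_k f_k(x) / Σ_j π_j f_j(x).
Component likelihoods at x = 7.41 mV:
  L_Acoustic = 1.10838e-14
  L_Cosmic = 4.89435e-06
  L_Thermal = 0.00483679
  L_Electronic = 0.34652
Unnormalised posteriors:
  π_Acoustic·L_Acoustic = 0.22 × 1.10838e-14 = 2.43843e-15
  π_Cosmic·L_Cosmic = 0.36 × 4.89435e-06 = 1.76196e-06
  π_Thermal·L_Thermal = 0.26 × 0.00483679 = 0.00125757
  π_Electronic·L_Electronic = 0.16 × 0.34652 = 0.0554431
Marginal: 2.43843e-15 + 1.76196e-06 + 0.00125757 + 0.0554431 = 0.0567025
P(Source Thermal | 7.41 mV) = 0.00125757 / 0.0567025 ≈ 0.022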